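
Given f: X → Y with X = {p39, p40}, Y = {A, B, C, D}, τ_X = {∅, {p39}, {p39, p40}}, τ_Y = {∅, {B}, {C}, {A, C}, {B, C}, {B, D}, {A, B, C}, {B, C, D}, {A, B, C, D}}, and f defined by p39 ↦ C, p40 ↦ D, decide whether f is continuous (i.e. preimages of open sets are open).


f is NOT continuous.

Compute f^{-1}(U) for each U ∈ τ_Y:
  U = ∅: f^{-1}(U) = ∅ ∈ τ_X ✓.
  U = {B}: f^{-1}(U) = ∅ ∈ τ_X ✓.
  U = {C}: f^{-1}(U) = {p39} ∈ τ_X ✓.
  U = {A, C}: f^{-1}(U) = {p39} ∈ τ_X ✓.
  U = {B, C}: f^{-1}(U) = {p39} ∈ τ_X ✓.
  U = {B, D}: f^{-1}(U) = {p40} ∉ τ_X ✗.
  U = {A, B, C}: f^{-1}(U) = {p39} ∈ τ_X ✓.
  U = {B, C, D}: f^{-1}(U) = {p39, p40} ∈ τ_X ✓.
  U = {A, B, C, D}: f^{-1}(U) = {p39, p40} ∈ τ_X ✓.
Found U = {B, D} with f^{-1}(U) = {p40} not in τ_X. Therefore f is NOT continuous.


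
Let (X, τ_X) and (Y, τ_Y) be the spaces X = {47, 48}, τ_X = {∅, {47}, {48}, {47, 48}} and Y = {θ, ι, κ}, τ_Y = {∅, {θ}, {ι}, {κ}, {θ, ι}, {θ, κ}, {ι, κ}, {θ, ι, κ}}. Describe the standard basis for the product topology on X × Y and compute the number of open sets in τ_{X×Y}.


Basis B = {∅ × ∅, {47} × {θ}, {47} × {ι}, {47} × {κ}, {48} × {θ}, {48} × {ι}, {48} × {κ}, {47} × {θ, ι}, {47} × {θ, κ}, {47, 48} × {θ}, {47} × {ι, κ}, {47, 48} × {ι}, {47, 48} × {κ}, {48} × {θ, ι}, {48} × {θ, κ}, {48} × {ι, κ}, {47} × {θ, ι, κ}, {48} × {θ, ι, κ}, {47, 48} × {θ, ι}, {47, 48} × {θ, κ}, {47, 48} × {ι, κ}, {47, 48} × {θ, ι, κ}}; |τ_{X×Y}| = 64.

Enumerate products U × V with U ∈ τ_X, V ∈ τ_Y (deduplicated):
  ∅ × ∅ = {} (∅)
  {47} × {θ} = {(47,θ)}
  {47} × {ι} = {(47,ι)}
  {47} × {κ} = {(47,κ)}
  {48} × {θ} = {(48,θ)}
  {48} × {ι} = {(48,ι)}
  {48} × {κ} = {(48,κ)}
  {47} × {θ, ι} = {(47,θ), (47,ι)}
  {47} × {θ, κ} = {(47,θ), (47,κ)}
  {47, 48} × {θ} = {(47,θ), (48,θ)}
  {47} × {ι, κ} = {(47,ι), (47,κ)}
  {47, 48} × {ι} = {(47,ι), (48,ι)}
  {47, 48} × {κ} = {(47,κ), (48,κ)}
  {48} × {θ, ι} = {(48,θ), (48,ι)}
  {48} × {θ, κ} = {(48,θ), (48,κ)}
  {48} × {ι, κ} = {(48,ι), (48,κ)}
  {47} × {θ, ι, κ} = {(47,θ), (47,ι), (47,κ)}
  {48} × {θ, ι, κ} = {(48,θ), (48,ι), (48,κ)}
  {47, 48} × {θ, ι} = {(47,θ), (47,ι), (48,θ), (48,ι)}
  {47, 48} × {θ, κ} = {(47,θ), (47,κ), (48,θ), (48,κ)}
  {47, 48} × {ι, κ} = {(47,ι), (47,κ), (48,ι), (48,κ)}
  {47, 48} × {θ, ι, κ} = {(47,θ), (47,ι), (47,κ), (48,θ), (48,ι), (48,κ)}
These 22 distinct sets form the basis B.
Close under arbitrary unions to get τ_{X×Y}; counting gives |τ_{X×Y}| = 64.


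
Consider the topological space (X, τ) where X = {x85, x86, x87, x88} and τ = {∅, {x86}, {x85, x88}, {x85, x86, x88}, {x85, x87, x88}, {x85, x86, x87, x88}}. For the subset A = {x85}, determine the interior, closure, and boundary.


int(A) = ∅, cl(A) = {x85, x87, x88}, ∂A = {x85, x87, x88}.

Closed sets in (X, τ) are complements of opens:
  closed(X, τ) = {∅, {x86}, {x87}, {x86, x87}, {x85, x87, x88}, {x85, x86, x87, x88}}.
int(A) = ⋃ {U ∈ τ : U ⊆ A}. Opens contained in A: ∅.
Taking the union of these: int(A) = ∅.
cl(A) = ⋂ {C closed : A ⊆ C}. Closed sets containing A: {x85, x87, x88}, {x85, x86, x87, x88}.
Intersecting these: cl(A) = {x85, x87, x88}.
∂A = cl(A) ∖ int(A) = {x85, x87, x88} ∖ ∅ = {x85, x87, x88}.


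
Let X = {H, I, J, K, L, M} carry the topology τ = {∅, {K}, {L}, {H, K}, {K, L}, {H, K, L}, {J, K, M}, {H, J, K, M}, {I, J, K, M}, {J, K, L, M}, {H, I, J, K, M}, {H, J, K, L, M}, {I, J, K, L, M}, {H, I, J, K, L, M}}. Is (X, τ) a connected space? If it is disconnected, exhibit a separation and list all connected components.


(X, τ) is disconnected; components = [{L}, {H, I, J, K, M}].

Find clopen sets (U ∈ τ with X ∖ U ∈ τ):
  U = ∅, X ∖ U = {H, I, J, K, L, M} — both open, so U is clopen.
  U = {L}, X ∖ U = {H, I, J, K, M} — both open, so U is clopen.
  U = {H, I, J, K, M}, X ∖ U = {L} — both open, so U is clopen.
  U = {H, I, J, K, L, M}, X ∖ U = ∅ — both open, so U is clopen.
Nontrivial clopen(s) exist: e.g. {L}. So (X, τ) is disconnected.
Compute connected components by grouping points that agree on all clopens:
  component: {L}
  component: {H, I, J, K, M}


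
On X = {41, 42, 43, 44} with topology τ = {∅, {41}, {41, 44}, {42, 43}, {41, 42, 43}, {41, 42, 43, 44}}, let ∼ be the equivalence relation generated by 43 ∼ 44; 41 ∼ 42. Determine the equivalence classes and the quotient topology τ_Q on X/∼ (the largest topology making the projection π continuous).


X/∼ = {[41=42], [43=44]}; |τ_Q| = 2.

Equivalence classes: [41=42], [43=44].
Quotient map π: X → X/∼ sends 41 ↦ [41=42], 42 ↦ [41=42], 43 ↦ [43=44], 44 ↦ [43=44].
For each subset V ⊆ X/∼, compute π^{-1}(V) ⊆ X and check whether π^{-1}(V) ∈ τ. V is open in τ_Q iff π^{-1}(V) ∈ τ.
  V = {}: π^{-1}(V) = ∅ ∈ τ ✓.
  V = {[41=42]}: π^{-1}(V) = {41, 42} ∉ τ ✗.
  V = {[43=44]}: π^{-1}(V) = {43, 44} ∉ τ ✗.
  V = {[41=42], [43=44]}: π^{-1}(V) = {41, 42, 43, 44} ∈ τ ✓.
Open sets in the quotient: τ_Q = {{}, {[41=42], [43=44]}} (2 elements).


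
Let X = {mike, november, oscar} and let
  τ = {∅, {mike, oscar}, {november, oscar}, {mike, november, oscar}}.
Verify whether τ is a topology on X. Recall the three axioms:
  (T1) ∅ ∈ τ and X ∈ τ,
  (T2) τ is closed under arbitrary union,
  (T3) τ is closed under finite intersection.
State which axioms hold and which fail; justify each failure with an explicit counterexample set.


τ is NOT a topology on X.

Axiom (T1): ∅ ∈ τ? Yes; X ∈ τ? Yes.
Axiom (T2/T3): check pairwise unions and intersections of members of τ.
Counterexample for (T3): {mike, oscar} ∩ {november, oscar} = {oscar} ∉ τ. Therefore τ is NOT a topology.


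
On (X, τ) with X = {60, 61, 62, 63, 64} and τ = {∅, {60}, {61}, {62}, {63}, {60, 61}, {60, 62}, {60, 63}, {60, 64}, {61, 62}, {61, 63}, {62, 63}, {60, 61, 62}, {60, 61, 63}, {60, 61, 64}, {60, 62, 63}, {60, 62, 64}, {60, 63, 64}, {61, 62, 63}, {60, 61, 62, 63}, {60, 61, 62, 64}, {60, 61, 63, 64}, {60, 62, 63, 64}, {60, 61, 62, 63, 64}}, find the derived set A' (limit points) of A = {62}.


A' = ∅

For each x ∈ X, list the open sets U ∈ τ with x ∈ U, then check whether U ∩ (A ∖ {x}) ≠ ∅ for every such U.
  x = 60: open {60} ∋ x has {60} ∩ (A ∖ {60}) = ∅, so x is NOT a limit point.
  x = 61: open {61} ∋ x has {61} ∩ (A ∖ {61}) = ∅, so x is NOT a limit point.
  x = 62: open {62} ∋ x has {62} ∩ (A ∖ {62}) = ∅, so x is NOT a limit point.
  x = 63: open {63} ∋ x has {63} ∩ (A ∖ {63}) = ∅, so x is NOT a limit point.
  x = 64: open {60, 64} ∋ x has {60, 64} ∩ (A ∖ {64}) = ∅, so x is NOT a limit point.
Collecting: A' = ∅.


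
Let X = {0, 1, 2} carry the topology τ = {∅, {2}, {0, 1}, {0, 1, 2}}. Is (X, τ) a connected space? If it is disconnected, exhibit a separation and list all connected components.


(X, τ) is disconnected; components = [{2}, {0, 1}].

Find clopen sets (U ∈ τ with X ∖ U ∈ τ):
  U = ∅, X ∖ U = {0, 1, 2} — both open, so U is clopen.
  U = {2}, X ∖ U = {0, 1} — both open, so U is clopen.
  U = {0, 1}, X ∖ U = {2} — both open, so U is clopen.
  U = {0, 1, 2}, X ∖ U = ∅ — both open, so U is clopen.
Nontrivial clopen(s) exist: e.g. {0, 1}. So (X, τ) is disconnected.
Compute connected components by grouping points that agree on all clopens:
  component: {2}
  component: {0, 1}


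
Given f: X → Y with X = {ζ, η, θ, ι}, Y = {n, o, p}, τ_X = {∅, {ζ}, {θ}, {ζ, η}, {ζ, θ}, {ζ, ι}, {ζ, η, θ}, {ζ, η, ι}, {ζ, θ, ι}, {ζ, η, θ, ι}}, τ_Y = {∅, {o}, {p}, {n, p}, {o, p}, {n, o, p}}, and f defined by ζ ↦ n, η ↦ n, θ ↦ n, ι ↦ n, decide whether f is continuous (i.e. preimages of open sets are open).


f IS continuous.

Compute f^{-1}(U) for each U ∈ τ_Y:
  U = ∅: f^{-1}(U) = ∅ ∈ τ_X ✓.
  U = {o}: f^{-1}(U) = ∅ ∈ τ_X ✓.
  U = {p}: f^{-1}(U) = ∅ ∈ τ_X ✓.
  U = {n, p}: f^{-1}(U) = {ζ, η, θ, ι} ∈ τ_X ✓.
  U = {o, p}: f^{-1}(U) = ∅ ∈ τ_X ✓.
  U = {n, o, p}: f^{-1}(U) = {ζ, η, θ, ι} ∈ τ_X ✓.
Every preimage lies in τ_X, so f IS continuous.


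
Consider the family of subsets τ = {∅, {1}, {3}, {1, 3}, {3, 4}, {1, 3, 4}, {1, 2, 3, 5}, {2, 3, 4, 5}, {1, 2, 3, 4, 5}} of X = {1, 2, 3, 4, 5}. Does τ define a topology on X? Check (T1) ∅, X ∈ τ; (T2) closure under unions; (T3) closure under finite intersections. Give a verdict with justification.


τ is NOT a topology on X.

Axiom (T1): ∅ ∈ τ? Yes; X ∈ τ? Yes.
Axiom (T2/T3): check pairwise unions and intersections of members of τ.
Counterexample for (T3): {1, 2, 3, 5} ∩ {2, 3, 4, 5} = {2, 3, 5} ∉ τ. Therefore τ is NOT a topology.


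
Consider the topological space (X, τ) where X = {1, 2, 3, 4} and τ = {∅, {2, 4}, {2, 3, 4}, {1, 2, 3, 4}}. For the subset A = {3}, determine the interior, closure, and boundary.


int(A) = ∅, cl(A) = {1, 3}, ∂A = {1, 3}.

Closed sets in (X, τ) are complements of opens:
  closed(X, τ) = {∅, {1}, {1, 3}, {1, 2, 3, 4}}.
int(A) = ⋃ {U ∈ τ : U ⊆ A}. Opens contained in A: ∅.
Taking the union of these: int(A) = ∅.
cl(A) = ⋂ {C closed : A ⊆ C}. Closed sets containing A: {1, 3}, {1, 2, 3, 4}.
Intersecting these: cl(A) = {1, 3}.
∂A = cl(A) ∖ int(A) = {1, 3} ∖ ∅ = {1, 3}.


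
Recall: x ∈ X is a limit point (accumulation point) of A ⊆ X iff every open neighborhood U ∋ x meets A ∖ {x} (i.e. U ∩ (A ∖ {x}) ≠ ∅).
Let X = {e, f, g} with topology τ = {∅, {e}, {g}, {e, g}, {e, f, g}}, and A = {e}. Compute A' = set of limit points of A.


A' = {f}

For each x ∈ X, list the open sets U ∈ τ with x ∈ U, then check whether U ∩ (A ∖ {x}) ≠ ∅ for every such U.
  x = e: open {e} ∋ x has {e} ∩ (A ∖ {e}) = ∅, so x is NOT a limit point.
  x = f: opens ∋ x are {e, f, g}; each meets A ∖ {f}, so x IS a limit point.
  x = g: open {g} ∋ x has {g} ∩ (A ∖ {g}) = ∅, so x is NOT a limit point.
Collecting: A' = {f}.


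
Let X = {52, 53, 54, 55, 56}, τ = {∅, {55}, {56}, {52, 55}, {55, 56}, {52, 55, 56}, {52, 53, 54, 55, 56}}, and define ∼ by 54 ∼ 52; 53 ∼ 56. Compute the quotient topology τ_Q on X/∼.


X/∼ = {[52=54], [53=56], [55]}; |τ_Q| = 3.

Equivalence classes: [52=54], [53=56], [55].
Quotient map π: X → X/∼ sends 52 ↦ [52=54], 53 ↦ [53=56], 54 ↦ [52=54], 55 ↦ [55], 56 ↦ [53=56].
For each subset V ⊆ X/∼, compute π^{-1}(V) ⊆ X and check whether π^{-1}(V) ∈ τ. V is open in τ_Q iff π^{-1}(V) ∈ τ.
  V = {}: π^{-1}(V) = ∅ ∈ τ ✓.
  V = {[52=54]}: π^{-1}(V) = {52, 54} ∉ τ ✗.
  V = {[53=56]}: π^{-1}(V) = {53, 56} ∉ τ ✗.
  V = {[52=54], [53=56]}: π^{-1}(V) = {52, 53, 54, 56} ∉ τ ✗.
  V = {[55]}: π^{-1}(V) = {55} ∈ τ ✓.
  V = {[52=54], [55]}: π^{-1}(V) = {52, 54, 55} ∉ τ ✗.
  V = {[53=56], [55]}: π^{-1}(V) = {53, 55, 56} ∉ τ ✗.
  V = {[52=54], [53=56], [55]}: π^{-1}(V) = {52, 53, 54, 55, 56} ∈ τ ✓.
Open sets in the quotient: τ_Q = {{}, {[55]}, {[52=54], [53=56], [55]}} (3 elements).


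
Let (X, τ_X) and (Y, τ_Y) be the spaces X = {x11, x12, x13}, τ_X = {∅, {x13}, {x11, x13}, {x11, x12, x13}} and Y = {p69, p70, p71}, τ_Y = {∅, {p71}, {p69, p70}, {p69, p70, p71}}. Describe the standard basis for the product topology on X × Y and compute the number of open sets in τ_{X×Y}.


Basis B = {∅ × ∅, {x13} × {p71}, {x11, x13} × {p71}, {x13} × {p69, p70}, {x11, x12, x13} × {p71}, {x13} × {p69, p70, p71}, {x11, x13} × {p69, p70}, {x11, x13} × {p69, p70, p71}, {x11, x12, x13} × {p69, p70}, {x11, x12, x13} × {p69, p70, p71}}; |τ_{X×Y}| = 16.

Enumerate products U × V with U ∈ τ_X, V ∈ τ_Y (deduplicated):
  ∅ × ∅ = {} (∅)
  {x13} × {p71} = {(x13,p71)}
  {x11, x13} × {p71} = {(x11,p71), (x13,p71)}
  {x13} × {p69, p70} = {(x13,p69), (x13,p70)}
  {x11, x12, x13} × {p71} = {(x11,p71), (x12,p71), (x13,p71)}
  {x13} × {p69, p70, p71} = {(x13,p69), (x13,p70), (x13,p71)}
  {x11, x13} × {p69, p70} = {(x11,p69), (x11,p70), (x13,p69), (x13,p70)}
  {x11, x13} × {p69, p70, p71} = {(x11,p69), (x11,p70), (x11,p71), (x13,p69), (x13,p70), (x13,p71)}
  {x11, x12, x13} × {p69, p70} = {(x11,p69), (x11,p70), (x12,p69), (x12,p70), (x13,p69), (x13,p70)}
  {x11, x12, x13} × {p69, p70, p71} = {(x11,p69), (x11,p70), (x11,p71), (x12,p69), (x12,p70), (x12,p71), (x13,p69), (x13,p70), (x13,p71)}
These 10 distinct sets form the basis B.
Close under arbitrary unions to get τ_{X×Y}; counting gives |τ_{X×Y}| = 16.


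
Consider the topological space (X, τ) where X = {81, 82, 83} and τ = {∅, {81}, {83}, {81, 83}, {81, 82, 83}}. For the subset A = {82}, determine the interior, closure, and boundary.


int(A) = ∅, cl(A) = {82}, ∂A = {82}.

Closed sets in (X, τ) are complements of opens:
  closed(X, τ) = {∅, {82}, {81, 82}, {82, 83}, {81, 82, 83}}.
int(A) = ⋃ {U ∈ τ : U ⊆ A}. Opens contained in A: ∅.
Taking the union of these: int(A) = ∅.
cl(A) = ⋂ {C closed : A ⊆ C}. Closed sets containing A: {82}, {81, 82}, {82, 83}, {81, 82, 83}.
Intersecting these: cl(A) = {82}.
∂A = cl(A) ∖ int(A) = {82} ∖ ∅ = {82}.


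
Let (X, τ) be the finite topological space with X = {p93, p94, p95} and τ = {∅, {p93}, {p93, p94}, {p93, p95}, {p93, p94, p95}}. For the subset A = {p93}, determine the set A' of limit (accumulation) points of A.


A' = {p94, p95}

For each x ∈ X, list the open sets U ∈ τ with x ∈ U, then check whether U ∩ (A ∖ {x}) ≠ ∅ for every such U.
  x = p93: open {p93} ∋ x has {p93} ∩ (A ∖ {p93}) = ∅, so x is NOT a limit point.
  x = p94: opens ∋ x are {p93, p94}, {p93, p94, p95}; each meets A ∖ {p94}, so x IS a limit point.
  x = p95: opens ∋ x are {p93, p95}, {p93, p94, p95}; each meets A ∖ {p95}, so x IS a limit point.
Collecting: A' = {p94, p95}.


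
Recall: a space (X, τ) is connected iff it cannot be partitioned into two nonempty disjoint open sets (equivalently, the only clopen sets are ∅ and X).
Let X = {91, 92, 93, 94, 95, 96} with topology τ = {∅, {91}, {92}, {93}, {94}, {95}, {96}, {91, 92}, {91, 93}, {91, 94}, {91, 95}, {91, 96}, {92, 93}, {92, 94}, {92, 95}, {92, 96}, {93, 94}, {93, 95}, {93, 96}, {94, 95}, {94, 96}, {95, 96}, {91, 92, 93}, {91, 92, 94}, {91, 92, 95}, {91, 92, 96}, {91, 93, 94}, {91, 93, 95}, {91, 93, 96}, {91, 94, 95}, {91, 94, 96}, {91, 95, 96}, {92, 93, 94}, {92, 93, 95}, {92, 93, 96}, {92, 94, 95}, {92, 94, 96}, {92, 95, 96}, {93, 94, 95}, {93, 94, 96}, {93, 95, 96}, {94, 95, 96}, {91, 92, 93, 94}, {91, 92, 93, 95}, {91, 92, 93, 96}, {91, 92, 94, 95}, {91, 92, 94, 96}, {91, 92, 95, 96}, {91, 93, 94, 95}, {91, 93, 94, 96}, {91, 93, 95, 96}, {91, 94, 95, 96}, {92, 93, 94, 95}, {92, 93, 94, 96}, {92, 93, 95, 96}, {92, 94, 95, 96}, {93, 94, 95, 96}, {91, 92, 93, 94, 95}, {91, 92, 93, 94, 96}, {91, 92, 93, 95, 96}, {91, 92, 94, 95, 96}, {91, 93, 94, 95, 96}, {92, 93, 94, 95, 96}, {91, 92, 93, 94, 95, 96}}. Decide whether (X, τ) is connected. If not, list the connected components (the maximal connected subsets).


(X, τ) is disconnected; components = [{91}, {92}, {93}, {94}, {95}, {96}].

Find clopen sets (U ∈ τ with X ∖ U ∈ τ):
  U = ∅, X ∖ U = {91, 92, 93, 94, 95, 96} — both open, so U is clopen.
  U = {91}, X ∖ U = {92, 93, 94, 95, 96} — both open, so U is clopen.
  U = {92}, X ∖ U = {91, 93, 94, 95, 96} — both open, so U is clopen.
  U = {93}, X ∖ U = {91, 92, 94, 95, 96} — both open, so U is clopen.
  U = {94}, X ∖ U = {91, 92, 93, 95, 96} — both open, so U is clopen.
  U = {95}, X ∖ U = {91, 92, 93, 94, 96} — both open, so U is clopen.
  U = {96}, X ∖ U = {91, 92, 93, 94, 95} — both open, so U is clopen.
  U = {91, 92}, X ∖ U = {93, 94, 95, 96} — both open, so U is clopen.
  U = {91, 93}, X ∖ U = {92, 94, 95, 96} — both open, so U is clopen.
  U = {91, 94}, X ∖ U = {92, 93, 95, 96} — both open, so U is clopen.
  U = {91, 95}, X ∖ U = {92, 93, 94, 96} — both open, so U is clopen.
  U = {91, 96}, X ∖ U = {92, 93, 94, 95} — both open, so U is clopen.
  U = {92, 93}, X ∖ U = {91, 94, 95, 96} — both open, so U is clopen.
  U = {92, 94}, X ∖ U = {91, 93, 95, 96} — both open, so U is clopen.
  U = {92, 95}, X ∖ U = {91, 93, 94, 96} — both open, so U is clopen.
  U = {92, 96}, X ∖ U = {91, 93, 94, 95} — both open, so U is clopen.
  U = {93, 94}, X ∖ U = {91, 92, 95, 96} — both open, so U is clopen.
  U = {93, 95}, X ∖ U = {91, 92, 94, 96} — both open, so U is clopen.
  U = {93, 96}, X ∖ U = {91, 92, 94, 95} — both open, so U is clopen.
  U = {94, 95}, X ∖ U = {91, 92, 93, 96} — both open, so U is clopen.
  U = {94, 96}, X ∖ U = {91, 92, 93, 95} — both open, so U is clopen.
  U = {95, 96}, X ∖ U = {91, 92, 93, 94} — both open, so U is clopen.
  U = {91, 92, 93}, X ∖ U = {94, 95, 96} — both open, so U is clopen.
  U = {91, 92, 94}, X ∖ U = {93, 95, 96} — both open, so U is clopen.
  U = {91, 92, 95}, X ∖ U = {93, 94, 96} — both open, so U is clopen.
  U = {91, 92, 96}, X ∖ U = {93, 94, 95} — both open, so U is clopen.
  U = {91, 93, 94}, X ∖ U = {92, 95, 96} — both open, so U is clopen.
  U = {91, 93, 95}, X ∖ U = {92, 94, 96} — both open, so U is clopen.
  U = {91, 93, 96}, X ∖ U = {92, 94, 95} — both open, so U is clopen.
  U = {91, 94, 95}, X ∖ U = {92, 93, 96} — both open, so U is clopen.
  U = {91, 94, 96}, X ∖ U = {92, 93, 95} — both open, so U is clopen.
  U = {91, 95, 96}, X ∖ U = {92, 93, 94} — both open, so U is clopen.
  U = {92, 93, 94}, X ∖ U = {91, 95, 96} — both open, so U is clopen.
  U = {92, 93, 95}, X ∖ U = {91, 94, 96} — both open, so U is clopen.
  U = {92, 93, 96}, X ∖ U = {91, 94, 95} — both open, so U is clopen.
  U = {92, 94, 95}, X ∖ U = {91, 93, 96} — both open, so U is clopen.
  U = {92, 94, 96}, X ∖ U = {91, 93, 95} — both open, so U is clopen.
  U = {92, 95, 96}, X ∖ U = {91, 93, 94} — both open, so U is clopen.
  U = {93, 94, 95}, X ∖ U = {91, 92, 96} — both open, so U is clopen.
  U = {93, 94, 96}, X ∖ U = {91, 92, 95} — both open, so U is clopen.
  U = {93, 95, 96}, X ∖ U = {91, 92, 94} — both open, so U is clopen.
  U = {94, 95, 96}, X ∖ U = {91, 92, 93} — both open, so U is clopen.
  U = {91, 92, 93, 94}, X ∖ U = {95, 96} — both open, so U is clopen.
  U = {91, 92, 93, 95}, X ∖ U = {94, 96} — both open, so U is clopen.
  U = {91, 92, 93, 96}, X ∖ U = {94, 95} — both open, so U is clopen.
  U = {91, 92, 94, 95}, X ∖ U = {93, 96} — both open, so U is clopen.
  U = {91, 92, 94, 96}, X ∖ U = {93, 95} — both open, so U is clopen.
  U = {91, 92, 95, 96}, X ∖ U = {93, 94} — both open, so U is clopen.
  U = {91, 93, 94, 95}, X ∖ U = {92, 96} — both open, so U is clopen.
  U = {91, 93, 94, 96}, X ∖ U = {92, 95} — both open, so U is clopen.
  U = {91, 93, 95, 96}, X ∖ U = {92, 94} — both open, so U is clopen.
  U = {91, 94, 95, 96}, X ∖ U = {92, 93} — both open, so U is clopen.
  U = {92, 93, 94, 95}, X ∖ U = {91, 96} — both open, so U is clopen.
  U = {92, 93, 94, 96}, X ∖ U = {91, 95} — both open, so U is clopen.
  U = {92, 93, 95, 96}, X ∖ U = {91, 94} — both open, so U is clopen.
  U = {92, 94, 95, 96}, X ∖ U = {91, 93} — both open, so U is clopen.
  U = {93, 94, 95, 96}, X ∖ U = {91, 92} — both open, so U is clopen.
  U = {91, 92, 93, 94, 95}, X ∖ U = {96} — both open, so U is clopen.
  U = {91, 92, 93, 94, 96}, X ∖ U = {95} — both open, so U is clopen.
  U = {91, 92, 93, 95, 96}, X ∖ U = {94} — both open, so U is clopen.
  U = {91, 92, 94, 95, 96}, X ∖ U = {93} — both open, so U is clopen.
  U = {91, 93, 94, 95, 96}, X ∖ U = {92} — both open, so U is clopen.
  U = {92, 93, 94, 95, 96}, X ∖ U = {91} — both open, so U is clopen.
  U = {91, 92, 93, 94, 95, 96}, X ∖ U = ∅ — both open, so U is clopen.
Nontrivial clopen(s) exist: e.g. {91}. So (X, τ) is disconnected.
Compute connected components by grouping points that agree on all clopens:
  component: {91}
  component: {92}
  component: {93}
  component: {94}
  component: {95}
  component: {96}


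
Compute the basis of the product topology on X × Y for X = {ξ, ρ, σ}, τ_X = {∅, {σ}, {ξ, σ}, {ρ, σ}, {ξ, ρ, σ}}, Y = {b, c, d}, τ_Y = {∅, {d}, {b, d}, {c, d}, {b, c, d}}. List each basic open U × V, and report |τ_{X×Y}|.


Basis B = {∅ × ∅, {σ} × {d}, {ξ, σ} × {d}, {ρ, σ} × {d}, {σ} × {b, d}, {σ} × {c, d}, {ξ, ρ, σ} × {d}, {σ} × {b, c, d}, {ξ, σ} × {b, d}, {ξ, σ} × {c, d}, {ρ, σ} × {b, d}, {ρ, σ} × {c, d}, {ξ, σ} × {b, c, d}, {ξ, ρ, σ} × {b, d}, {ξ, ρ, σ} × {c, d}, {ρ, σ} × {b, c, d}, {ξ, ρ, σ} × {b, c, d}}; |τ_{X×Y}| = 48.

Enumerate products U × V with U ∈ τ_X, V ∈ τ_Y (deduplicated):
  ∅ × ∅ = {} (∅)
  {σ} × {d} = {(σ,d)}
  {ξ, σ} × {d} = {(ξ,d), (σ,d)}
  {ρ, σ} × {d} = {(ρ,d), (σ,d)}
  {σ} × {b, d} = {(σ,b), (σ,d)}
  {σ} × {c, d} = {(σ,c), (σ,d)}
  {ξ, ρ, σ} × {d} = {(ξ,d), (ρ,d), (σ,d)}
  {σ} × {b, c, d} = {(σ,b), (σ,c), (σ,d)}
  {ξ, σ} × {b, d} = {(ξ,b), (ξ,d), (σ,b), (σ,d)}
  {ξ, σ} × {c, d} = {(ξ,c), (ξ,d), (σ,c), (σ,d)}
  {ρ, σ} × {b, d} = {(ρ,b), (ρ,d), (σ,b), (σ,d)}
  {ρ, σ} × {c, d} = {(ρ,c), (ρ,d), (σ,c), (σ,d)}
  {ξ, σ} × {b, c, d} = {(ξ,b), (ξ,c), (ξ,d), (σ,b), (σ,c), (σ,d)}
  {ξ, ρ, σ} × {b, d} = {(ξ,b), (ξ,d), (ρ,b), (ρ,d), (σ,b), (σ,d)}
  {ξ, ρ, σ} × {c, d} = {(ξ,c), (ξ,d), (ρ,c), (ρ,d), (σ,c), (σ,d)}
  {ρ, σ} × {b, c, d} = {(ρ,b), (ρ,c), (ρ,d), (σ,b), (σ,c), (σ,d)}
  {ξ, ρ, σ} × {b, c, d} = {(ξ,b), (ξ,c), (ξ,d), (ρ,b), (ρ,c), (ρ,d), (σ,b), (σ,c), (σ,d)}
These 17 distinct sets form the basis B.
Close under arbitrary unions to get τ_{X×Y}; counting gives |τ_{X×Y}| = 48.


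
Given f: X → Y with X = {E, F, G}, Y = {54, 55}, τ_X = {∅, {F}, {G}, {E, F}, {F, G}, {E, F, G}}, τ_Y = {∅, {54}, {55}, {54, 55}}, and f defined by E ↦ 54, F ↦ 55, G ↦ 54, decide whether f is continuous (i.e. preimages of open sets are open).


f is NOT continuous.

Compute f^{-1}(U) for each U ∈ τ_Y:
  U = ∅: f^{-1}(U) = ∅ ∈ τ_X ✓.
  U = {54}: f^{-1}(U) = {E, G} ∉ τ_X ✗.
  U = {55}: f^{-1}(U) = {F} ∈ τ_X ✓.
  U = {54, 55}: f^{-1}(U) = {E, F, G} ∈ τ_X ✓.
Found U = {54} with f^{-1}(U) = {E, G} not in τ_X. Therefore f is NOT continuous.


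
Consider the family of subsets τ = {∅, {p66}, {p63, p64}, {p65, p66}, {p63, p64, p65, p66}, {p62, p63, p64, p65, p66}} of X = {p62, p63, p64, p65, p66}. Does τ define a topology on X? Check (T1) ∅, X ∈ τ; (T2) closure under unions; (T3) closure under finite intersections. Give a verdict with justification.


τ is NOT a topology on X.

Axiom (T1): ∅ ∈ τ? Yes; X ∈ τ? Yes.
Axiom (T2/T3): check pairwise unions and intersections of members of τ.
Counterexample for (T2): {p66} ∪ {p63, p64} = {p63, p64, p66} ∉ τ. Therefore τ is NOT a topology.


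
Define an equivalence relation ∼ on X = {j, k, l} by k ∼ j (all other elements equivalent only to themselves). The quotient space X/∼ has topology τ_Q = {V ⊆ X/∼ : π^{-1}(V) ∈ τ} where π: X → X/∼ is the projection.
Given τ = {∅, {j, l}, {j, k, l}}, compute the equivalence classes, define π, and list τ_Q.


X/∼ = {[j=k], [l]}; |τ_Q| = 2.

Equivalence classes: [j=k], [l].
Quotient map π: X → X/∼ sends j ↦ [j=k], k ↦ [j=k], l ↦ [l].
For each subset V ⊆ X/∼, compute π^{-1}(V) ⊆ X and check whether π^{-1}(V) ∈ τ. V is open in τ_Q iff π^{-1}(V) ∈ τ.
  V = {}: π^{-1}(V) = ∅ ∈ τ ✓.
  V = {[j=k]}: π^{-1}(V) = {j, k} ∉ τ ✗.
  V = {[l]}: π^{-1}(V) = {l} ∉ τ ✗.
  V = {[j=k], [l]}: π^{-1}(V) = {j, k, l} ∈ τ ✓.
Open sets in the quotient: τ_Q = {{}, {[j=k], [l]}} (2 elements).


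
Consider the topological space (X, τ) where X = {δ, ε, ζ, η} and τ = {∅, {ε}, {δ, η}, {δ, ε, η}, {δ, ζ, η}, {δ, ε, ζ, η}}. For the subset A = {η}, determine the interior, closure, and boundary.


int(A) = ∅, cl(A) = {δ, ζ, η}, ∂A = {δ, ζ, η}.

Closed sets in (X, τ) are complements of opens:
  closed(X, τ) = {∅, {ε}, {ζ}, {ε, ζ}, {δ, ζ, η}, {δ, ε, ζ, η}}.
int(A) = ⋃ {U ∈ τ : U ⊆ A}. Opens contained in A: ∅.
Taking the union of these: int(A) = ∅.
cl(A) = ⋂ {C closed : A ⊆ C}. Closed sets containing A: {δ, ζ, η}, {δ, ε, ζ, η}.
Intersecting these: cl(A) = {δ, ζ, η}.
∂A = cl(A) ∖ int(A) = {δ, ζ, η} ∖ ∅ = {δ, ζ, η}.


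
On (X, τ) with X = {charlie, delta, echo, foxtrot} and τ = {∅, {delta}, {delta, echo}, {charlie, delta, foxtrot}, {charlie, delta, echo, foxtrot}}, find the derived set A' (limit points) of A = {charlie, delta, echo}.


A' = {charlie, echo, foxtrot}

For each x ∈ X, list the open sets U ∈ τ with x ∈ U, then check whether U ∩ (A ∖ {x}) ≠ ∅ for every such U.
  x = charlie: opens ∋ x are {charlie, delta, foxtrot}, {charlie, delta, echo, foxtrot}; each meets A ∖ {charlie}, so x IS a limit point.
  x = delta: open {delta} ∋ x has {delta} ∩ (A ∖ {delta}) = ∅, so x is NOT a limit point.
  x = echo: opens ∋ x are {delta, echo}, {charlie, delta, echo, foxtrot}; each meets A ∖ {echo}, so x IS a limit point.
  x = foxtrot: opens ∋ x are {charlie, delta, foxtrot}, {charlie, delta, echo, foxtrot}; each meets A ∖ {foxtrot}, so x IS a limit point.
Collecting: A' = {charlie, echo, foxtrot}.


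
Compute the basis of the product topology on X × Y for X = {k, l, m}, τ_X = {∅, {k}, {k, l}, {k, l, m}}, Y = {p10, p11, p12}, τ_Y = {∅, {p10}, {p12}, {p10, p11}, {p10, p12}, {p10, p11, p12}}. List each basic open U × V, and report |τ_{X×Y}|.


Basis B = {∅ × ∅, {k} × {p10}, {k} × {p12}, {k} × {p10, p11}, {k} × {p10, p12}, {k, l} × {p10}, {k, l} × {p12}, {k} × {p10, p11, p12}, {k, l, m} × {p10}, {k, l, m} × {p12}, {k, l} × {p10, p11}, {k, l} × {p10, p12}, {k, l} × {p10, p11, p12}, {k, l, m} × {p10, p11}, {k, l, m} × {p10, p12}, {k, l, m} × {p10, p11, p12}}; |τ_{X×Y}| = 40.

Enumerate products U × V with U ∈ τ_X, V ∈ τ_Y (deduplicated):
  ∅ × ∅ = {} (∅)
  {k} × {p10} = {(k,p10)}
  {k} × {p12} = {(k,p12)}
  {k} × {p10, p11} = {(k,p10), (k,p11)}
  {k} × {p10, p12} = {(k,p10), (k,p12)}
  {k, l} × {p10} = {(k,p10), (l,p10)}
  {k, l} × {p12} = {(k,p12), (l,p12)}
  {k} × {p10, p11, p12} = {(k,p10), (k,p11), (k,p12)}
  {k, l, m} × {p10} = {(k,p10), (l,p10), (m,p10)}
  {k, l, m} × {p12} = {(k,p12), (l,p12), (m,p12)}
  {k, l} × {p10, p11} = {(k,p10), (k,p11), (l,p10), (l,p11)}
  {k, l} × {p10, p12} = {(k,p10), (k,p12), (l,p10), (l,p12)}
  {k, l} × {p10, p11, p12} = {(k,p10), (k,p11), (k,p12), (l,p10), (l,p11), (l,p12)}
  {k, l, m} × {p10, p11} = {(k,p10), (k,p11), (l,p10), (l,p11), (m,p10), (m,p11)}
  {k, l, m} × {p10, p12} = {(k,p10), (k,p12), (l,p10), (l,p12), (m,p10), (m,p12)}
  {k, l, m} × {p10, p11, p12} = {(k,p10), (k,p11), (k,p12), (l,p10), (l,p11), (l,p12), (m,p10), (m,p11), (m,p12)}
These 16 distinct sets form the basis B.
Close under arbitrary unions to get τ_{X×Y}; counting gives |τ_{X×Y}| = 40.


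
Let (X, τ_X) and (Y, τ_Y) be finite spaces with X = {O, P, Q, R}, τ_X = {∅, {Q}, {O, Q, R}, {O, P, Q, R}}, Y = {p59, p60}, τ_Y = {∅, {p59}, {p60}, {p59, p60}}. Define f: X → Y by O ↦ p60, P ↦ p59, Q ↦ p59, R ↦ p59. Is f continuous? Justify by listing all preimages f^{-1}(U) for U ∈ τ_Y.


f is NOT continuous.

Compute f^{-1}(U) for each U ∈ τ_Y:
  U = ∅: f^{-1}(U) = ∅ ∈ τ_X ✓.
  U = {p59}: f^{-1}(U) = {P, Q, R} ∉ τ_X ✗.
  U = {p60}: f^{-1}(U) = {O} ∉ τ_X ✗.
  U = {p59, p60}: f^{-1}(U) = {O, P, Q, R} ∈ τ_X ✓.
Found U = {p59} with f^{-1}(U) = {P, Q, R} not in τ_X. Therefore f is NOT continuous.


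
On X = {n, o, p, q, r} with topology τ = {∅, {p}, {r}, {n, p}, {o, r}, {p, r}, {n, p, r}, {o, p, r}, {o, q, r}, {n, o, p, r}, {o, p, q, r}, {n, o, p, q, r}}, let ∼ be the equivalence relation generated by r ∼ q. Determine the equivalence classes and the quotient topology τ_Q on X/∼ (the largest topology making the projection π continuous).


X/∼ = {[n], [o], [p], [q=r]}; |τ_Q| = 6.

Equivalence classes: [n], [o], [p], [q=r].
Quotient map π: X → X/∼ sends n ↦ [n], o ↦ [o], p ↦ [p], q ↦ [q=r], r ↦ [q=r].
For each subset V ⊆ X/∼, compute π^{-1}(V) ⊆ X and check whether π^{-1}(V) ∈ τ. V is open in τ_Q iff π^{-1}(V) ∈ τ.
  V = {}: π^{-1}(V) = ∅ ∈ τ ✓.
  V = {[n]}: π^{-1}(V) = {n} ∉ τ ✗.
  V = {[o]}: π^{-1}(V) = {o} ∉ τ ✗.
  V = {[n], [o]}: π^{-1}(V) = {n, o} ∉ τ ✗.
  V = {[p]}: π^{-1}(V) = {p} ∈ τ ✓.
  V = {[n], [p]}: π^{-1}(V) = {n, p} ∈ τ ✓.
  V = {[o], [p]}: π^{-1}(V) = {o, p} ∉ τ ✗.
  V = {[n], [o], [p]}: π^{-1}(V) = {n, o, p} ∉ τ ✗.
  V = {[q=r]}: π^{-1}(V) = {q, r} ∉ τ ✗.
  V = {[n], [q=r]}: π^{-1}(V) = {n, q, r} ∉ τ ✗.
  V = {[o], [q=r]}: π^{-1}(V) = {o, q, r} ∈ τ ✓.
  V = {[n], [o], [q=r]}: π^{-1}(V) = {n, o, q, r} ∉ τ ✗.
  V = {[p], [q=r]}: π^{-1}(V) = {p, q, r} ∉ τ ✗.
  V = {[n], [p], [q=r]}: π^{-1}(V) = {n, p, q, r} ∉ τ ✗.
  V = {[o], [p], [q=r]}: π^{-1}(V) = {o, p, q, r} ∈ τ ✓.
  V = {[n], [o], [p], [q=r]}: π^{-1}(V) = {n, o, p, q, r} ∈ τ ✓.
Open sets in the quotient: τ_Q = {{}, {[p]}, {[n], [p]}, {[o], [q=r]}, {[o], [p], [q=r]}, {[n], [o], [p], [q=r]}} (6 elements).


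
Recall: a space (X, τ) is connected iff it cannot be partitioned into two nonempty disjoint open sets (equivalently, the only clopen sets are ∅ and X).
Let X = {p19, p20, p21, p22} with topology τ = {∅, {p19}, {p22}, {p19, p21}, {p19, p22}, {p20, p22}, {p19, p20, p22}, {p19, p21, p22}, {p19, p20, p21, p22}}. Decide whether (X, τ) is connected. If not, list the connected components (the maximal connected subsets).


(X, τ) is disconnected; components = [{p19, p21}, {p20, p22}].

Find clopen sets (U ∈ τ with X ∖ U ∈ τ):
  U = ∅, X ∖ U = {p19, p20, p21, p22} — both open, so U is clopen.
  U = {p19, p21}, X ∖ U = {p20, p22} — both open, so U is clopen.
  U = {p20, p22}, X ∖ U = {p19, p21} — both open, so U is clopen.
  U = {p19, p20, p21, p22}, X ∖ U = ∅ — both open, so U is clopen.
Nontrivial clopen(s) exist: e.g. {p20, p22}. So (X, τ) is disconnected.
Compute connected components by grouping points that agree on all clopens:
  component: {p19, p21}
  component: {p20, p22}


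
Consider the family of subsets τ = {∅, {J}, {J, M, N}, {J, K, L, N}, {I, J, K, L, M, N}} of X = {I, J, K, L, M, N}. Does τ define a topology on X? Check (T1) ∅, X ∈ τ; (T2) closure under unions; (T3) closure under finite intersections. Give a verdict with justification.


τ is NOT a topology on X.

Axiom (T1): ∅ ∈ τ? Yes; X ∈ τ? Yes.
Axiom (T2/T3): check pairwise unions and intersections of members of τ.
Counterexample for (T3): {J, M, N} ∩ {J, K, L, N} = {J, N} ∉ τ. Therefore τ is NOT a topology.


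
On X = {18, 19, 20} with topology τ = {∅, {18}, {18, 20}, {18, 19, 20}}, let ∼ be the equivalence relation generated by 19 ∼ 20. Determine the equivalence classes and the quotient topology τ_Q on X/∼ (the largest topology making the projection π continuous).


X/∼ = {[18], [19=20]}; |τ_Q| = 3.

Equivalence classes: [18], [19=20].
Quotient map π: X → X/∼ sends 18 ↦ [18], 19 ↦ [19=20], 20 ↦ [19=20].
For each subset V ⊆ X/∼, compute π^{-1}(V) ⊆ X and check whether π^{-1}(V) ∈ τ. V is open in τ_Q iff π^{-1}(V) ∈ τ.
  V = {}: π^{-1}(V) = ∅ ∈ τ ✓.
  V = {[18]}: π^{-1}(V) = {18} ∈ τ ✓.
  V = {[19=20]}: π^{-1}(V) = {19, 20} ∉ τ ✗.
  V = {[18], [19=20]}: π^{-1}(V) = {18, 19, 20} ∈ τ ✓.
Open sets in the quotient: τ_Q = {{}, {[18]}, {[18], [19=20]}} (3 elements).


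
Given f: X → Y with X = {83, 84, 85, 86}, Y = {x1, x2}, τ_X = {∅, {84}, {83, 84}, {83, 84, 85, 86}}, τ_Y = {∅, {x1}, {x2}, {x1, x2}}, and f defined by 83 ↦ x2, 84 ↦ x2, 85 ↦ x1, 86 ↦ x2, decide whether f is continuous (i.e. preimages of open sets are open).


f is NOT continuous.

Compute f^{-1}(U) for each U ∈ τ_Y:
  U = ∅: f^{-1}(U) = ∅ ∈ τ_X ✓.
  U = {x1}: f^{-1}(U) = {85} ∉ τ_X ✗.
  U = {x2}: f^{-1}(U) = {83, 84, 86} ∉ τ_X ✗.
  U = {x1, x2}: f^{-1}(U) = {83, 84, 85, 86} ∈ τ_X ✓.
Found U = {x1} with f^{-1}(U) = {85} not in τ_X. Therefore f is NOT continuous.


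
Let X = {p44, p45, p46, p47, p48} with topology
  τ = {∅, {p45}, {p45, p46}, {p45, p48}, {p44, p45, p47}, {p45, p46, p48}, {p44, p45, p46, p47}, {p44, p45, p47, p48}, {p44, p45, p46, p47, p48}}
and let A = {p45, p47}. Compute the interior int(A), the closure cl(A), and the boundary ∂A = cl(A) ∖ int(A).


int(A) = {p45}, cl(A) = {p44, p45, p46, p47, p48}, ∂A = {p44, p46, p47, p48}.

Closed sets in (X, τ) are complements of opens:
  closed(X, τ) = {∅, {p46}, {p48}, {p44, p47}, {p46, p48}, {p44, p46, p47}, {p44, p47, p48}, {p44, p46, p47, p48}, {p44, p45, p46, p47, p48}}.
int(A) = ⋃ {U ∈ τ : U ⊆ A}. Opens contained in A: ∅, {p45}.
Taking the union of these: int(A) = {p45}.
cl(A) = ⋂ {C closed : A ⊆ C}. Closed sets containing A: {p44, p45, p46, p47, p48}.
Intersecting these: cl(A) = {p44, p45, p46, p47, p48}.
∂A = cl(A) ∖ int(A) = {p44, p45, p46, p47, p48} ∖ {p45} = {p44, p46, p47, p48}.


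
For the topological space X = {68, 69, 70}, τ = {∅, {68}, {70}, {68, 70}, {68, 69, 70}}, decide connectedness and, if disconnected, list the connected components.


(X, τ) is connected.

Find clopen sets (U ∈ τ with X ∖ U ∈ τ):
  U = ∅, X ∖ U = {68, 69, 70} — both open, so U is clopen.
  U = {68, 69, 70}, X ∖ U = ∅ — both open, so U is clopen.
Only trivial clopens (∅ and X) exist, so (X, τ) is connected.
Compute connected components by grouping points that agree on all clopens:
  component: {68, 69, 70}


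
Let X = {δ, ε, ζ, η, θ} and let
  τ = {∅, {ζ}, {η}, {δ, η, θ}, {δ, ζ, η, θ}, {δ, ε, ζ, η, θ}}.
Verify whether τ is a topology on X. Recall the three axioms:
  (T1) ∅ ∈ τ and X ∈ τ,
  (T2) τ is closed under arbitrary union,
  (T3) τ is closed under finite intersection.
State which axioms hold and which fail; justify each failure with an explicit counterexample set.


τ is NOT a topology on X.

Axiom (T1): ∅ ∈ τ? Yes; X ∈ τ? Yes.
Axiom (T2/T3): check pairwise unions and intersections of members of τ.
Counterexample for (T2): {ζ} ∪ {η} = {ζ, η} ∉ τ. Therefore τ is NOT a topology.


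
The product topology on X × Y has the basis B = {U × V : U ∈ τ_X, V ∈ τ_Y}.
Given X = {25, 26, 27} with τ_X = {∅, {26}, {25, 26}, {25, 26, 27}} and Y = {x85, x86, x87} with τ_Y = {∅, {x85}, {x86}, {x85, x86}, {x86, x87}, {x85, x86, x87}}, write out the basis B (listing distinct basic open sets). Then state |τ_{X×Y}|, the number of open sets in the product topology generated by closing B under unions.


Basis B = {∅ × ∅, {26} × {x85}, {26} × {x86}, {25, 26} × {x85}, {25, 26} × {x86}, {26} × {x85, x86}, {26} × {x86, x87}, {25, 26, 27} × {x85}, {25, 26, 27} × {x86}, {26} × {x85, x86, x87}, {25, 26} × {x85, x86}, {25, 26} × {x86, x87}, {25, 26} × {x85, x86, x87}, {25, 26, 27} × {x85, x86}, {25, 26, 27} × {x86, x87}, {25, 26, 27} × {x85, x86, x87}}; |τ_{X×Y}| = 40.

Enumerate products U × V with U ∈ τ_X, V ∈ τ_Y (deduplicated):
  ∅ × ∅ = {} (∅)
  {26} × {x85} = {(26,x85)}
  {26} × {x86} = {(26,x86)}
  {25, 26} × {x85} = {(25,x85), (26,x85)}
  {25, 26} × {x86} = {(25,x86), (26,x86)}
  {26} × {x85, x86} = {(26,x85), (26,x86)}
  {26} × {x86, x87} = {(26,x86), (26,x87)}
  {25, 26, 27} × {x85} = {(25,x85), (26,x85), (27,x85)}
  {25, 26, 27} × {x86} = {(25,x86), (26,x86), (27,x86)}
  {26} × {x85, x86, x87} = {(26,x85), (26,x86), (26,x87)}
  {25, 26} × {x85, x86} = {(25,x85), (25,x86), (26,x85), (26,x86)}
  {25, 26} × {x86, x87} = {(25,x86), (25,x87), (26,x86), (26,x87)}
  {25, 26} × {x85, x86, x87} = {(25,x85), (25,x86), (25,x87), (26,x85), (26,x86), (26,x87)}
  {25, 26, 27} × {x85, x86} = {(25,x85), (25,x86), (26,x85), (26,x86), (27,x85), (27,x86)}
  {25, 26, 27} × {x86, x87} = {(25,x86), (25,x87), (26,x86), (26,x87), (27,x86), (27,x87)}
  {25, 26, 27} × {x85, x86, x87} = {(25,x85), (25,x86), (25,x87), (26,x85), (26,x86), (26,x87), (27,x85), (27,x86), (27,x87)}
These 16 distinct sets form the basis B.
Close under arbitrary unions to get τ_{X×Y}; counting gives |τ_{X×Y}| = 40.


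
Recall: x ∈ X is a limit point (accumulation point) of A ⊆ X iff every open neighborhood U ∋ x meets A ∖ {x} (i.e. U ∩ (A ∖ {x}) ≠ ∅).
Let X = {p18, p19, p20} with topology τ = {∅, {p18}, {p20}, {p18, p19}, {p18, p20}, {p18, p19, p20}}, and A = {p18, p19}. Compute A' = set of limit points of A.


A' = {p19}

For each x ∈ X, list the open sets U ∈ τ with x ∈ U, then check whether U ∩ (A ∖ {x}) ≠ ∅ for every such U.
  x = p18: open {p18} ∋ x has {p18} ∩ (A ∖ {p18}) = ∅, so x is NOT a limit point.
  x = p19: opens ∋ x are {p18, p19}, {p18, p19, p20}; each meets A ∖ {p19}, so x IS a limit point.
  x = p20: open {p20} ∋ x has {p20} ∩ (A ∖ {p20}) = ∅, so x is NOT a limit point.
Collecting: A' = {p19}.


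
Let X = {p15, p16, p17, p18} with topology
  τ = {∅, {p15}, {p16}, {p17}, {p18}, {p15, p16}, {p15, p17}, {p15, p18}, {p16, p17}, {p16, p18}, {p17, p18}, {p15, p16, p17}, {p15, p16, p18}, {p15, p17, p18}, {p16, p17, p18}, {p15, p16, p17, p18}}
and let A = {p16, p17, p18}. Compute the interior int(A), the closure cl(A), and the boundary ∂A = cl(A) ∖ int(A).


int(A) = {p16, p17, p18}, cl(A) = {p16, p17, p18}, ∂A = ∅.

Closed sets in (X, τ) are complements of opens:
  closed(X, τ) = {∅, {p15}, {p16}, {p17}, {p18}, {p15, p16}, {p15, p17}, {p15, p18}, {p16, p17}, {p16, p18}, {p17, p18}, {p15, p16, p17}, {p15, p16, p18}, {p15, p17, p18}, {p16, p17, p18}, {p15, p16, p17, p18}}.
int(A) = ⋃ {U ∈ τ : U ⊆ A}. Opens contained in A: ∅, {p16}, {p17}, {p18}, {p16, p17}, {p16, p18}, {p17, p18}, {p16, p17, p18}.
Taking the union of these: int(A) = {p16, p17, p18}.
cl(A) = ⋂ {C closed : A ⊆ C}. Closed sets containing A: {p16, p17, p18}, {p15, p16, p17, p18}.
Intersecting these: cl(A) = {p16, p17, p18}.
∂A = cl(A) ∖ int(A) = {p16, p17, p18} ∖ {p16, p17, p18} = ∅.


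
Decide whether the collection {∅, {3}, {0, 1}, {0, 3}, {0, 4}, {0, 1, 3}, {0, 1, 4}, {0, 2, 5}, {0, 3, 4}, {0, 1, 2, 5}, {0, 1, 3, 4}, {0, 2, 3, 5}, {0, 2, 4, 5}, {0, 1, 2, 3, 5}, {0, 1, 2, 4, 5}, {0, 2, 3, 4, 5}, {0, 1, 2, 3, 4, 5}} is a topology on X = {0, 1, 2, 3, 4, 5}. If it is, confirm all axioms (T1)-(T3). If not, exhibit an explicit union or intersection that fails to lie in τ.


τ is NOT a topology on X.

Axiom (T1): ∅ ∈ τ? Yes; X ∈ τ? Yes.
Axiom (T2/T3): check pairwise unions and intersections of members of τ.
Counterexample for (T3): {0, 1} ∩ {0, 3} = {0} ∉ τ. Therefore τ is NOT a topology.


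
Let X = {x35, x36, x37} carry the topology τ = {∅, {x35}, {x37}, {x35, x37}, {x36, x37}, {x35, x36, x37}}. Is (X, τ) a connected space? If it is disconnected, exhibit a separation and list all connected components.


(X, τ) is disconnected; components = [{x35}, {x36, x37}].

Find clopen sets (U ∈ τ with X ∖ U ∈ τ):
  U = ∅, X ∖ U = {x35, x36, x37} — both open, so U is clopen.
  U = {x35}, X ∖ U = {x36, x37} — both open, so U is clopen.
  U = {x36, x37}, X ∖ U = {x35} — both open, so U is clopen.
  U = {x35, x36, x37}, X ∖ U = ∅ — both open, so U is clopen.
Nontrivial clopen(s) exist: e.g. {x35}. So (X, τ) is disconnected.
Compute connected components by grouping points that agree on all clopens:
  component: {x35}
  component: {x36, x37}


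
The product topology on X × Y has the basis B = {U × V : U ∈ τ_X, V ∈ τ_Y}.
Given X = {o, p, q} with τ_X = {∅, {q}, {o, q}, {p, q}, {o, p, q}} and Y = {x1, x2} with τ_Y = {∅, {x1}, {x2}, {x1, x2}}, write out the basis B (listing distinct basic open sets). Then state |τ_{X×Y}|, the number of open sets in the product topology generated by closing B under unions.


Basis B = {∅ × ∅, {q} × {x1}, {q} × {x2}, {o, q} × {x1}, {o, q} × {x2}, {p, q} × {x1}, {p, q} × {x2}, {q} × {x1, x2}, {o, p, q} × {x1}, {o, p, q} × {x2}, {o, q} × {x1, x2}, {p, q} × {x1, x2}, {o, p, q} × {x1, x2}}; |τ_{X×Y}| = 25.

Enumerate products U × V with U ∈ τ_X, V ∈ τ_Y (deduplicated):
  ∅ × ∅ = {} (∅)
  {q} × {x1} = {(q,x1)}
  {q} × {x2} = {(q,x2)}
  {o, q} × {x1} = {(o,x1), (q,x1)}
  {o, q} × {x2} = {(o,x2), (q,x2)}
  {p, q} × {x1} = {(p,x1), (q,x1)}
  {p, q} × {x2} = {(p,x2), (q,x2)}
  {q} × {x1, x2} = {(q,x1), (q,x2)}
  {o, p, q} × {x1} = {(o,x1), (p,x1), (q,x1)}
  {o, p, q} × {x2} = {(o,x2), (p,x2), (q,x2)}
  {o, q} × {x1, x2} = {(o,x1), (o,x2), (q,x1), (q,x2)}
  {p, q} × {x1, x2} = {(p,x1), (p,x2), (q,x1), (q,x2)}
  {o, p, q} × {x1, x2} = {(o,x1), (o,x2), (p,x1), (p,x2), (q,x1), (q,x2)}
These 13 distinct sets form the basis B.
Close under arbitrary unions to get τ_{X×Y}; counting gives |τ_{X×Y}| = 25.
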